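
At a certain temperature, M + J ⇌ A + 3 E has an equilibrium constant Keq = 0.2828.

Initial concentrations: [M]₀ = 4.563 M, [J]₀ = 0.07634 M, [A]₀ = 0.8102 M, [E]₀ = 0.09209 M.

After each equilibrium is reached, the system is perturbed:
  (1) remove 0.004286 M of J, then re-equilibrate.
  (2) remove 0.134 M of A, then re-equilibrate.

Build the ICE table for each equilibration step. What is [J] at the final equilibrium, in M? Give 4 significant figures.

[J]_eq = 0.01176 M

Q₀ = 0.001816 vs Keq = 0.2828 ⇒ Q<K, forward
Step 1:
                    M           J           A           E
  init          4.563     0.07634      0.8102     0.09209
  Δ          -0.06174    -0.06174     0.06174      0.1852
  eq            4.501      0.0146      0.8719      0.2773
  solve Keq expr → x = 0.06174; check Q = 0.2828
Then remove 0.004286 M of J.
Step 2:
                    M           J           A           E
  init          4.501     0.01032      0.8719      0.2773
  Δ          0.002901    0.002901   -0.002901   -0.008703
  eq            4.504     0.01322       0.869      0.2686
  solve Keq expr → x = -0.002901; check Q = 0.2828
Then remove 0.134 M of A.
Step 3:
                    M           J           A           E
  init          4.504     0.01322       0.735      0.2686
  Δ         -0.001457   -0.001457    0.001457     0.00437
  eq            4.503     0.01176      0.7365       0.273
  solve Keq expr → x = 0.001457; check Q = 0.2828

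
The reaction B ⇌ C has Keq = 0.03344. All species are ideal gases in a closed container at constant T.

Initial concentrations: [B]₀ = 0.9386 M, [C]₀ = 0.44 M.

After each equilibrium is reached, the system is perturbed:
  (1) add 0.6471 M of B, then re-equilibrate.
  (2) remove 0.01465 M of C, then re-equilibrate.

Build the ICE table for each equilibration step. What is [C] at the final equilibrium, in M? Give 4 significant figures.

[C]_eq = 0.06507 M

Q₀ = 0.4688 vs Keq = 0.03344 ⇒ Q>K, reverse
Step 1:
                  B         C
  init       0.9386      0.44
  Δ          0.3954   -0.3954
  eq          1.334   0.04461
  solve Keq expr → x = -0.3954; check Q = 0.03344
Then add 0.6471 M of B.
Step 2:
                  B         C
  init        1.981   0.04461
  Δ        -0.02094   0.02094
  eq           1.96   0.06555
  solve Keq expr → x = 0.02094; check Q = 0.03344
Then remove 0.01465 M of C.
Step 3:
                  B         C
  init         1.96    0.0509
  Δ        -0.01418   0.01418
  eq          1.946   0.06507
  solve Keq expr → x = 0.01418; check Q = 0.03344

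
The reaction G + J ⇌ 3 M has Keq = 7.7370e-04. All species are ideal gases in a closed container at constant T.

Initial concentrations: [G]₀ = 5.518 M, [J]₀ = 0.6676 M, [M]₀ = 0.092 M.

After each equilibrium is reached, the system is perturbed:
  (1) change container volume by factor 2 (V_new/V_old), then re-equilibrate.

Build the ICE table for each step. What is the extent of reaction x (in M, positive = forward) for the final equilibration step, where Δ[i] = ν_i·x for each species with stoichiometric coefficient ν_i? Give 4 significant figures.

x = 0.005886 M

Q₀ = 2.1138e-04 vs Keq = 7.7370e-04 ⇒ Q<K, forward
Step 1:
                   G          J          M
  Initial      5.518     0.6676      0.092
  Change    -0.01616   -0.01616    0.04849
  Equil        5.502     0.6514     0.1405
  solve Keq expr → x = 0.01616; check Q = 7.7370e-04
Then change container volume by factor 2 (V_new/V_old).
Step 2:
                   G          J          M
  Initial      2.751     0.3257    0.07025
  Change   -0.005886  -0.005886    0.01766
  Equil        2.745     0.3198    0.08791
  solve Keq expr → x = 0.005886; check Q = 7.7370e-04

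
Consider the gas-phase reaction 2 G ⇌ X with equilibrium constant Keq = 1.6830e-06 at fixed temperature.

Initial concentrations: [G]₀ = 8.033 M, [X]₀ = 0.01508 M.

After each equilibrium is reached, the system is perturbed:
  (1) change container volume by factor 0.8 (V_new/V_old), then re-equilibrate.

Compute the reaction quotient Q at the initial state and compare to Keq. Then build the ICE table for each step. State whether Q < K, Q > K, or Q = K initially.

Q₀ = 2.3369e-04; Q > K (proceeds reverse)

Q₀ = 2.3369e-04 vs Keq = 1.6830e-06 ⇒ Q>K, reverse
Step 1:
                  G         X
  I           8.033   0.01508
  C         0.02994  -0.01497
  E           8.063 1.0941e-04
  solve Keq expr → x = -0.01497; check Q = 1.6830e-06
Then change container volume by factor 0.8 (V_new/V_old).
Step 2:
                  G         X
  I           10.08 1.3677e-04
  C       -6.8379e-05 3.4189e-05
  E           10.08 1.7096e-04
  solve Keq expr → x = 3.4189e-05; check Q = 1.6830e-06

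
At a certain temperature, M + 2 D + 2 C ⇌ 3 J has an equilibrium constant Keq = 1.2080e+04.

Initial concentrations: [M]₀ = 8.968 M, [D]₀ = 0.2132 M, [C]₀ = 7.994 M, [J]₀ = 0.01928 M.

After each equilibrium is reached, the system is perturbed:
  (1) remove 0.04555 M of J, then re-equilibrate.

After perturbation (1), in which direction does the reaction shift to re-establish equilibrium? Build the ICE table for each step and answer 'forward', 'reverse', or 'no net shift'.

Q₀ = 2.7512e-07 vs Keq = 1.2080e+04 ⇒ Q<K, forward
Step 1:
                   M          D          C          J
  Initial      8.968     0.2132      7.994    0.01928
  Change     -0.1066    -0.2131    -0.2131     0.3197
  Equil        8.861 7.7520e-05      7.781      0.339
  solve Keq expr → x = 0.1066; check Q = 1.2080e+04
Then remove 0.04555 M of J.
Step 2:
                   M          D          C          J
  Initial      8.861 7.7520e-05      7.781     0.2934
  Change  -7.5405e-06 -1.5081e-05 -1.5081e-05 2.2622e-05
  Equil        8.861 6.2439e-05      7.781     0.2934
  solve Keq expr → x = 7.5405e-06; check Q = 1.2080e+04

Direction: forward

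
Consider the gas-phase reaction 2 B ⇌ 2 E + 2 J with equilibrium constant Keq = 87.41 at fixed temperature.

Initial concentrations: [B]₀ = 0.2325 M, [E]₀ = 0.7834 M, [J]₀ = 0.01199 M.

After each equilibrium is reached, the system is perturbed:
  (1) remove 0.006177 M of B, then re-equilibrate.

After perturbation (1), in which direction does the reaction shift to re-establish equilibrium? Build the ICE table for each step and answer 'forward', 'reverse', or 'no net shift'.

Q₀ = 0.001632 vs Keq = 87.41 ⇒ Q<K, forward
Step 1:
                  B         E         J
  I          0.2325    0.7834   0.01199
  C          -0.209     0.209     0.209
  E         0.02346    0.9924     0.221
  solve Keq expr → x = 0.1045; check Q = 87.41
Then remove 0.006177 M of B.
Step 2:
                  B         E         J
  I         0.01729    0.9924     0.221
  C         0.00547  -0.00547  -0.00547
  E         0.02276     0.987    0.2156
  solve Keq expr → x = -0.002735; check Q = 87.41

Direction: reverse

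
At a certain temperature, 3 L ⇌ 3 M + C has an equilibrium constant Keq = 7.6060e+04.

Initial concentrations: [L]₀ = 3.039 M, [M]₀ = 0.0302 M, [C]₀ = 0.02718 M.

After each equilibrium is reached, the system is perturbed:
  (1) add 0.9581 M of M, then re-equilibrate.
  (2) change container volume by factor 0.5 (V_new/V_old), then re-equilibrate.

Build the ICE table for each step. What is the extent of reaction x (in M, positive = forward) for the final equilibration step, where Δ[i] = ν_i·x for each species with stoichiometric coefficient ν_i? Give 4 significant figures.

x = -0.01548 M

Q₀ = 2.6673e-08 vs Keq = 7.6060e+04 ⇒ Q<K, forward
Step 1:
                  L         M         C
  init        3.039    0.0302   0.02718
  Δ          -2.968     2.968    0.9893
  eq        0.07115     2.998     1.016
  solve Keq expr → x = 0.9893; check Q = 7.6060e+04
Then add 0.9581 M of M.
Step 2:
                  L         M         C
  init      0.07115     3.956     1.016
  Δ         0.02199  -0.02199  -0.00733
  eq        0.09314     3.934     1.009
  solve Keq expr → x = -0.00733; check Q = 7.6060e+04
Then change container volume by factor 0.5 (V_new/V_old).
Step 3:
                  L         M         C
  init       0.1863     7.868     2.018
  Δ         0.04643  -0.04643  -0.01548
  eq         0.2327     7.822     2.003
  solve Keq expr → x = -0.01548; check Q = 7.6060e+04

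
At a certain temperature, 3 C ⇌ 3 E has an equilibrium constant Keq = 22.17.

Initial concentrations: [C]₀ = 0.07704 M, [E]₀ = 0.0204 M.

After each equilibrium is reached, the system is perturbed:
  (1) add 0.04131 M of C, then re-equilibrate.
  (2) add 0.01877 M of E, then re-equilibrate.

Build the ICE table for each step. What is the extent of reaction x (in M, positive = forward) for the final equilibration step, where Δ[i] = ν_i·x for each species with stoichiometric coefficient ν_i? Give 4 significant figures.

Q₀ = 0.01857 vs Keq = 22.17 ⇒ Q<K, forward
Step 1:
                   C          E
  I          0.07704     0.0204
  C         -0.05146    0.05146
  E          0.02558    0.07186
  solve Keq expr → x = 0.01715; check Q = 22.17
Then add 0.04131 M of C.
Step 2:
                   C          E
  I          0.06689    0.07186
  C         -0.03047    0.03047
  E          0.03642     0.1023
  solve Keq expr → x = 0.01016; check Q = 22.17
Then add 0.01877 M of E.
Step 3:
                   C          E
  I          0.03642     0.1211
  C         0.004927  -0.004927
  E          0.04135     0.1162
  solve Keq expr → x = -0.001642; check Q = 22.17

x = -0.001642 M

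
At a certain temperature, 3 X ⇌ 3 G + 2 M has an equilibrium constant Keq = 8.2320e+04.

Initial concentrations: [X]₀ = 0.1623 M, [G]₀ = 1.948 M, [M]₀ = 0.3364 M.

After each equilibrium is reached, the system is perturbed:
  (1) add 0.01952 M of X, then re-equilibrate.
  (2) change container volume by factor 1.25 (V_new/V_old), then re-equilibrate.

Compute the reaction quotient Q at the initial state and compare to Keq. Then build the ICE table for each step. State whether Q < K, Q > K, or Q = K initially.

Q₀ = 195.7; Q < K (proceeds forward)

Q₀ = 195.7 vs Keq = 8.2320e+04 ⇒ Q<K, forward
Step 1:
                   X          G          M
  init        0.1623      1.948     0.3364
  Δ          -0.1352     0.1352    0.09011
  eq         0.02713      2.083     0.4265
  solve Keq expr → x = 0.04506; check Q = 8.2320e+04
Then add 0.01952 M of X.
Step 2:
                   X          G          M
  init       0.04665      2.083     0.4265
  Δ         -0.01874    0.01874     0.0125
  eq         0.02791      2.102      0.439
  solve Keq expr → x = 0.006248; check Q = 8.2320e+04
Then change container volume by factor 1.25 (V_new/V_old).
Step 3:
                   X          G          M
  init       0.02233      1.682     0.3512
  Δ         -0.00298    0.00298   0.001986
  eq         0.01935      1.685     0.3532
  solve Keq expr → x = 9.9320e-04; check Q = 8.2320e+04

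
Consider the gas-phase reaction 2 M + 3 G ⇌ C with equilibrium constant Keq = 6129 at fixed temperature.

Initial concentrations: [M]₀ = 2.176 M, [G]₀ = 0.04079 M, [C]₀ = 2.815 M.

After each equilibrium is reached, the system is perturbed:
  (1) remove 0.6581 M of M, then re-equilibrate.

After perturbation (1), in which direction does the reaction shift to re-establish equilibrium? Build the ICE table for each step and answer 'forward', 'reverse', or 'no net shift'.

Direction: reverse

Q₀ = 8760 vs Keq = 6129 ⇒ Q>K, reverse
Step 1:
                  M         G         C
  init        2.176   0.04079     2.815
  Δ          0.0034    0.0051   -0.0017
  eq          2.179   0.04589     2.813
  solve Keq expr → x = -0.0017; check Q = 6129
Then remove 0.6581 M of M.
Step 2:
                  M         G         C
  init        1.521   0.04589     2.813
  Δ        0.008129   0.01219 -0.004064
  eq          1.529   0.05808     2.809
  solve Keq expr → x = -0.004064; check Q = 6129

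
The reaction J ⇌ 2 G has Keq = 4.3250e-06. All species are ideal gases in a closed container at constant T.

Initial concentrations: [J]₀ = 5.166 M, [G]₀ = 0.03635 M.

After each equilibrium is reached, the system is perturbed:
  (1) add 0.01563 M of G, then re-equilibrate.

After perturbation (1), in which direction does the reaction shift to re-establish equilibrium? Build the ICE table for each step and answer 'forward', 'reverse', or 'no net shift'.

Q₀ = 2.5577e-04 vs Keq = 4.3250e-06 ⇒ Q>K, reverse
Step 1:
                  J         G
  init        5.166   0.03635
  Δ         0.01581  -0.03162
  eq          5.182  0.004734
  solve Keq expr → x = -0.01581; check Q = 4.3250e-06
Then add 0.01563 M of G.
Step 2:
                  J         G
  init        5.182   0.02036
  Δ        0.007813  -0.01563
  eq           5.19  0.004738
  solve Keq expr → x = -0.007813; check Q = 4.3250e-06

Direction: reverse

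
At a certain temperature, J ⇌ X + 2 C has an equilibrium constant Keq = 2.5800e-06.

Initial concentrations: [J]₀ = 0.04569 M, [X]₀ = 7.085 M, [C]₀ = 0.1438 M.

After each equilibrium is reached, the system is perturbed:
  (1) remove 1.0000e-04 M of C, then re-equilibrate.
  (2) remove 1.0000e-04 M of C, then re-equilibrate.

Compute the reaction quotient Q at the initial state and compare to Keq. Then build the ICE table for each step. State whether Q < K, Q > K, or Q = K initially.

Q₀ = 3.207; Q > K (proceeds reverse)

Q₀ = 3.207 vs Keq = 2.5800e-06 ⇒ Q>K, reverse
Step 1:
                   J          X          C
  Initial    0.04569      7.085     0.1438
  Change      0.0718    -0.0718    -0.1436
  Equil       0.1175      7.013 2.0790e-04
  solve Keq expr → x = -0.0718; check Q = 2.5800e-06
Then remove 1.0000e-04 M of C.
Step 2:
                   J          X          C
  Initial     0.1175      7.013 1.0790e-04
  Change  -4.9978e-05 4.9978e-05 9.9955e-05
  Equil       0.1174      7.013 2.0785e-04
  solve Keq expr → x = 4.9978e-05; check Q = 2.5800e-06
Then remove 1.0000e-04 M of C.
Step 3:
                   J          X          C
  Initial     0.1174      7.013 1.0785e-04
  Change  -4.9978e-05 4.9978e-05 9.9955e-05
  Equil       0.1174      7.013 2.0781e-04
  solve Keq expr → x = 4.9978e-05; check Q = 2.5800e-06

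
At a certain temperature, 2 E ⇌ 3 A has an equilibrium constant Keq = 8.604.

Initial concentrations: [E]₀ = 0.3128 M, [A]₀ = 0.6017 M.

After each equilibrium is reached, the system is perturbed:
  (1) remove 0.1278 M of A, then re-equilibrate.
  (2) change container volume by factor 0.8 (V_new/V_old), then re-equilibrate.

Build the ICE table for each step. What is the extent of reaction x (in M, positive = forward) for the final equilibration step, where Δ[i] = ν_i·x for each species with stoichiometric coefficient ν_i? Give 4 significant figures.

x = -0.008057 M

Q₀ = 2.226 vs Keq = 8.604 ⇒ Q<K, forward
Step 1:
                  E         A
  I          0.3128    0.6017
  C        -0.09436    0.1415
  E          0.2184    0.7432
  solve Keq expr → x = 0.04718; check Q = 8.604
Then remove 0.1278 M of A.
Step 2:
                  E         A
  I          0.2184    0.6154
  C        -0.03337   0.05005
  E          0.1851    0.6655
  solve Keq expr → x = 0.01668; check Q = 8.604
Then change container volume by factor 0.8 (V_new/V_old).
Step 3:
                  E         A
  I          0.2313    0.8319
  C         0.01611  -0.02417
  E          0.2475    0.8077
  solve Keq expr → x = -0.008057; check Q = 8.604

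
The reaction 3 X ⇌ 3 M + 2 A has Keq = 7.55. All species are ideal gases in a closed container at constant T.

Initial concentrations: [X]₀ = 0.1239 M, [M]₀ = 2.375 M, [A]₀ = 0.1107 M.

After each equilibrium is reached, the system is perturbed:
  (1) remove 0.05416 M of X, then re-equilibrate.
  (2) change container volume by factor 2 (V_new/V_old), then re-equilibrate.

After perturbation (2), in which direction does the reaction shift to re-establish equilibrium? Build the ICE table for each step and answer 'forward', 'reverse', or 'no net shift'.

Q₀ = 86.31 vs Keq = 7.55 ⇒ Q>K, reverse
Step 1:
                    X           M           A
  init         0.1239       2.375      0.1107
  Δ           0.06755    -0.06755    -0.04503
  eq           0.1914       2.307     0.06567
  solve Keq expr → x = -0.02252; check Q = 7.55
Then remove 0.05416 M of X.
Step 2:
                    X           M           A
  init         0.1373       2.307     0.06567
  Δ           0.02238    -0.02238    -0.01492
  eq           0.1597       2.285     0.05075
  solve Keq expr → x = -0.007459; check Q = 7.55
Then change container volume by factor 2 (V_new/V_old).
Step 3:
                    X           M           A
  init        0.07983       1.143     0.02538
  Δ          -0.01567     0.01567     0.01045
  eq          0.06416       1.158     0.03582
  solve Keq expr → x = 0.005225; check Q = 7.55

Direction: forward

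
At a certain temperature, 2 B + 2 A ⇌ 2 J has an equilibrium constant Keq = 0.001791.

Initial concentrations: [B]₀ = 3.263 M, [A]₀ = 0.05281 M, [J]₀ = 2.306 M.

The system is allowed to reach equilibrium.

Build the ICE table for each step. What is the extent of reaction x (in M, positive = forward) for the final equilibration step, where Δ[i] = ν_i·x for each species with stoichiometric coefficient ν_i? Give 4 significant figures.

x = -0.942 M

Q₀ = 179.1 vs Keq = 0.001791 ⇒ Q>K, reverse
Step 1:
                   B          A          J
  I            3.263    0.05281      2.306
  C            1.884      1.884     -1.884
  E            5.147      1.937     0.4219
  solve Keq expr → x = -0.942; check Q = 0.001791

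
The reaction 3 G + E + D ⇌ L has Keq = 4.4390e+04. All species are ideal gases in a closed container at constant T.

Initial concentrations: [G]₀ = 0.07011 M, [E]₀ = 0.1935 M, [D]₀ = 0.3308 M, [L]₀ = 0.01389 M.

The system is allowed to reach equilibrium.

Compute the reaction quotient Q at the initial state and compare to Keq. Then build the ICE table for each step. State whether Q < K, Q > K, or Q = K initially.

Q₀ = 629.7 vs Keq = 4.4390e+04 ⇒ Q<K, forward
Step 1:
                  G         E         D         L
  Initial   0.07011    0.1935    0.3308   0.01389
  Change   -0.04726  -0.01575  -0.01575   0.01575
  Equil     0.02285    0.1777     0.315   0.02964
  solve Keq expr → x = 0.01575; check Q = 4.4390e+04

Q₀ = 629.7; Q < K (proceeds forward)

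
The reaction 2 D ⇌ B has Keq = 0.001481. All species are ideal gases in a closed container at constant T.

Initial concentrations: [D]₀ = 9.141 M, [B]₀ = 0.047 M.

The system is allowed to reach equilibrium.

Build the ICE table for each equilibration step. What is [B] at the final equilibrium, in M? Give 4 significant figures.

[B]_eq = 0.1198 M

Q₀ = 5.6248e-04 vs Keq = 0.001481 ⇒ Q<K, forward
Step 1:
                  D         B
  I           9.141     0.047
  C         -0.1457   0.07284
  E           8.995    0.1198
  solve Keq expr → x = 0.07284; check Q = 0.001481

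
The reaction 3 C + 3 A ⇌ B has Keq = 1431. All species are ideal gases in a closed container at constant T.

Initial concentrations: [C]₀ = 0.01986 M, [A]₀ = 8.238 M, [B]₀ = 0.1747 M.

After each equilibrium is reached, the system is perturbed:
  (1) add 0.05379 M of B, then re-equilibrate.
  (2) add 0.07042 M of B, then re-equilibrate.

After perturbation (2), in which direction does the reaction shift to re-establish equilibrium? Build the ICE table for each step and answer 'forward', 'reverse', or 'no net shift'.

Direction: reverse

Q₀ = 39.89 vs Keq = 1431 ⇒ Q<K, forward
Step 1:
                   C          A          B
  Initial    0.01986      8.238     0.1747
  Change    -0.01378   -0.01378   0.004592
  Equil     0.006084      8.224     0.1793
  solve Keq expr → x = 0.004592; check Q = 1431
Then add 0.05379 M of B.
Step 2:
                   C          A          B
  Initial   0.006084      8.224     0.2331
  Change  5.5389e-04 5.5389e-04 -1.8463e-04
  Equil     0.006638      8.225     0.2329
  solve Keq expr → x = -1.8463e-04; check Q = 1431
Then add 0.07042 M of B.
Step 3:
                   C          A          B
  Initial   0.006638      8.225     0.3033
  Change  6.0892e-04 6.0892e-04 -2.0297e-04
  Equil     0.007247      8.225     0.3031
  solve Keq expr → x = -2.0297e-04; check Q = 1431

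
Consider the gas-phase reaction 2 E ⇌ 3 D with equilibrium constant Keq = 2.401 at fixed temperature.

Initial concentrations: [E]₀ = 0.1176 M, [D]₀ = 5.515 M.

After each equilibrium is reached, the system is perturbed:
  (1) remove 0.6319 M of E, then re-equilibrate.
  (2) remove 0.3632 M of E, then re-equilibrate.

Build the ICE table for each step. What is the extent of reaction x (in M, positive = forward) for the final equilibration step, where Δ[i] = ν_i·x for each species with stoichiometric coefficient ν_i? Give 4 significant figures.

x = -0.06039 M

Q₀ = 1.2129e+04 vs Keq = 2.401 ⇒ Q>K, reverse
Step 1:
                  E         D
  init       0.1176     5.515
  Δ            2.14     -3.21
  eq          2.258     2.305
  solve Keq expr → x = -1.07; check Q = 2.401
Then remove 0.6319 M of E.
Step 2:
                  E         D
  init        1.626     2.305
  Δ          0.2019   -0.3028
  eq          1.828     2.002
  solve Keq expr → x = -0.1009; check Q = 2.401
Then remove 0.3632 M of E.
Step 3:
                  E         D
  init        1.465     2.002
  Δ          0.1208   -0.1812
  eq          1.585     1.821
  solve Keq expr → x = -0.06039; check Q = 2.401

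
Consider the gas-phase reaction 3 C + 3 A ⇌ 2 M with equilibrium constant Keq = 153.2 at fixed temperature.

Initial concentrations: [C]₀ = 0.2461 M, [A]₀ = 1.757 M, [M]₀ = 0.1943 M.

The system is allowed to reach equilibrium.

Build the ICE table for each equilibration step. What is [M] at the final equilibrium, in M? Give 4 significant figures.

Q₀ = 0.467 vs Keq = 153.2 ⇒ Q<K, forward
Step 1:
                  C         A         M
  Initial    0.2461     1.757    0.1943
  Change    -0.1902   -0.1902    0.1268
  Equil     0.05593     1.567    0.3211
  solve Keq expr → x = 0.06339; check Q = 153.2

[M]_eq = 0.3211 M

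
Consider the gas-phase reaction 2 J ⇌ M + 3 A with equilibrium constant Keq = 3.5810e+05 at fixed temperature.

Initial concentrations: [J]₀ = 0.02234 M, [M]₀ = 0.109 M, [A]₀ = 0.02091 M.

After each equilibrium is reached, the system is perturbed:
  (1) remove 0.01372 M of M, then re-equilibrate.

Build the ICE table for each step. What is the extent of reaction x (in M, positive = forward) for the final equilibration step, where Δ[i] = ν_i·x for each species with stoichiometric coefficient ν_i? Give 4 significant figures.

x = 2.1614e-07 M

Q₀ = 0.001997 vs Keq = 3.5810e+05 ⇒ Q<K, forward
Step 1:
                   J          M          A
  I          0.02234      0.109    0.02091
  C         -0.02233    0.01117     0.0335
  E       7.3518e-06     0.1202    0.05441
  solve Keq expr → x = 0.01117; check Q = 3.5810e+05
Then remove 0.01372 M of M.
Step 2:
                   J          M          A
  I       7.3518e-06     0.1064    0.05441
  C       -4.3228e-07 2.1614e-07 6.4843e-07
  E       6.9195e-06     0.1064    0.05441
  solve Keq expr → x = 2.1614e-07; check Q = 3.5810e+05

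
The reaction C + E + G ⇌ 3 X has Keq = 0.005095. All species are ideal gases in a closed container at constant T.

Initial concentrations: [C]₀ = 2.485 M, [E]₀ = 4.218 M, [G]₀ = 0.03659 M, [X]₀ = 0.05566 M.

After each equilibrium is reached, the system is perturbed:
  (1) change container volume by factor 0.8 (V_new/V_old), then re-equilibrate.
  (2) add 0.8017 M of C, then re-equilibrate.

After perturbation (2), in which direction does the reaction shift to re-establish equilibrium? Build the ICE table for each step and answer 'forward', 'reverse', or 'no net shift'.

Q₀ = 4.4961e-04 vs Keq = 0.005095 ⇒ Q<K, forward
Step 1:
                  C         E         G         X
  init        2.485     4.218   0.03659   0.05566
  Δ        -0.01583  -0.01583  -0.01583   0.04749
  eq          2.469     4.202   0.02076    0.1031
  solve Keq expr → x = 0.01583; check Q = 0.005095
Then change container volume by factor 0.8 (V_new/V_old).
Step 2:
                  C         E         G         X
  init        3.086     5.253   0.02595    0.1289
  Δ               0         0         0         0
  eq          3.086     5.253   0.02595    0.1289
  solve Keq expr → x = 0; check Q = 0.005095
Then add 0.8017 M of C.
Step 3:
                  C         E         G         X
  init        3.888     5.253   0.02595    0.1289
  Δ       -0.002123 -0.002123 -0.002123  0.006368
  eq          3.886     5.251   0.02383    0.1353
  solve Keq expr → x = 0.002123; check Q = 0.005095

Direction: forward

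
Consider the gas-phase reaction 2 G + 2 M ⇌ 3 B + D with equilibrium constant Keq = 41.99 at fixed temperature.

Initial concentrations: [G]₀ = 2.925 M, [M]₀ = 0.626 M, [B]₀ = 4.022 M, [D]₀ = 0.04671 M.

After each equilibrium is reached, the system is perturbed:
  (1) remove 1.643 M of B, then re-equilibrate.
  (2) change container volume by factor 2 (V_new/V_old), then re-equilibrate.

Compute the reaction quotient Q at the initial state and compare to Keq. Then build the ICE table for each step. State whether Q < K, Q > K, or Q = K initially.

Q₀ = 0.9064 vs Keq = 41.99 ⇒ Q<K, forward
Step 1:
                    G           M           B           D
  Initial       2.925       0.626       4.022     0.04671
  Change      -0.3515     -0.3515      0.5273      0.1758
  Equil         2.573      0.2745       4.549      0.2225
  solve Keq expr → x = 0.1758; check Q = 41.99
Then remove 1.643 M of B.
Step 2:
                    G           M           B           D
  Initial       2.573      0.2745       2.906      0.2225
  Change      -0.1003     -0.1003      0.1505     0.05016
  Equil         2.473      0.1741       3.057      0.2726
  solve Keq expr → x = 0.05016; check Q = 41.99
Then change container volume by factor 2 (V_new/V_old).
Step 3:
                    G           M           B           D
  Initial       1.237     0.08707       1.528      0.1363
  Change            0           0           0           0
  Equil         1.237     0.08707       1.528      0.1363
  solve Keq expr → x = 0; check Q = 41.99

Q₀ = 0.9064; Q < K (proceeds forward)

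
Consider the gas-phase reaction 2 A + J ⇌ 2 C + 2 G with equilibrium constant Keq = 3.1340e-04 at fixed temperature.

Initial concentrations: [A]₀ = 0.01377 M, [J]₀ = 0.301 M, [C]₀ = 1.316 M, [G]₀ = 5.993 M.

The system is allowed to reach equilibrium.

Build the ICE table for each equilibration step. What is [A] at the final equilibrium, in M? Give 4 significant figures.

Q₀ = 1.0898e+06 vs Keq = 3.1340e-04 ⇒ Q>K, reverse
Step 1:
                   A          J          C          G
  Initial    0.01377      0.301      1.316      5.993
  Change       1.311     0.6556     -1.311     -1.311
  Equil        1.325     0.9566     0.0049      4.682
  solve Keq expr → x = -0.6556; check Q = 3.1340e-04

[A]_eq = 1.325 M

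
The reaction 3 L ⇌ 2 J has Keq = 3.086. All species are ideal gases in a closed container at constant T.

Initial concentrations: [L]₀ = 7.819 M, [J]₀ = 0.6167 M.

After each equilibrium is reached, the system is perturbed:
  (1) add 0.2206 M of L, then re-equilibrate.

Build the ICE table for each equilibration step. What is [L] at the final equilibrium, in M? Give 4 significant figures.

Q₀ = 7.9560e-04 vs Keq = 3.086 ⇒ Q<K, forward
Step 1:
                    L           J
  Initial       7.819      0.6167
  Change       -5.928       3.952
  Equil         1.891       4.569
  solve Keq expr → x = 1.976; check Q = 3.086
Then add 0.2206 M of L.
Step 2:
                    L           J
  Initial       2.112       4.569
  Change      -0.1865      0.1243
  Equil         1.925       4.693
  solve Keq expr → x = 0.06215; check Q = 3.086

[L]_eq = 1.925 M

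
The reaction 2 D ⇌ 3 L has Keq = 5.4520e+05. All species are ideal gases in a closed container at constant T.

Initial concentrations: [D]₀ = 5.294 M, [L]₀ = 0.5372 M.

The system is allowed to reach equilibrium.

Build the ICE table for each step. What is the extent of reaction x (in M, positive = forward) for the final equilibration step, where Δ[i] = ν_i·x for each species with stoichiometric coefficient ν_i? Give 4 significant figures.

Q₀ = 0.005531 vs Keq = 5.4520e+05 ⇒ Q<K, forward
Step 1:
                   D          L
  init         5.294     0.5372
  Δ           -5.261      7.891
  eq         0.03314      8.428
  solve Keq expr → x = 2.63; check Q = 5.4520e+05

x = 2.63 M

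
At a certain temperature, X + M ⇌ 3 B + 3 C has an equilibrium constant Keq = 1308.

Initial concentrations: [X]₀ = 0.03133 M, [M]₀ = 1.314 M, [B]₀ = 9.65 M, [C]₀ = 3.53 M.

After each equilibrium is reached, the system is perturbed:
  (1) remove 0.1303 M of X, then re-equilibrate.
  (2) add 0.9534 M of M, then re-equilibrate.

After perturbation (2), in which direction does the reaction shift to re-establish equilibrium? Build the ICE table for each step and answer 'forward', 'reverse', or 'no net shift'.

Direction: forward

Q₀ = 9.6017e+05 vs Keq = 1308 ⇒ Q>K, reverse
Step 1:
                  X         M         B         C
  init      0.03133     1.314      9.65      3.53
  Δ          0.6532    0.6532     -1.96     -1.96
  eq         0.6845     1.967      7.69      1.57
  solve Keq expr → x = -0.6532; check Q = 1308
Then remove 0.1303 M of X.
Step 2:
                  X         M         B         C
  init       0.5542     1.967      7.69      1.57
  Δ         0.02268   0.02268  -0.06805  -0.06805
  eq         0.5769      1.99     7.622     1.502
  solve Keq expr → x = -0.02268; check Q = 1308
Then add 0.9534 M of M.
Step 3:
                  X         M         B         C
  init       0.5769     2.943     7.622     1.502
  Δ         -0.0432   -0.0432    0.1296    0.1296
  eq         0.5337       2.9     7.752     1.632
  solve Keq expr → x = 0.0432; check Q = 1308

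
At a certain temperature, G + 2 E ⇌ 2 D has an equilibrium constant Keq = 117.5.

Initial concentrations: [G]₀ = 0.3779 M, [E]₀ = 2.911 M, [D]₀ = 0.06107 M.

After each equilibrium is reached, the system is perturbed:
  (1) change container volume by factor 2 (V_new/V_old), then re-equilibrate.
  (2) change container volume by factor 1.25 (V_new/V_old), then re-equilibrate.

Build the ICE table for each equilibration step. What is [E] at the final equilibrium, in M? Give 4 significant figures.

Q₀ = 0.001165 vs Keq = 117.5 ⇒ Q<K, forward
Step 1:
                   G          E          D
  init        0.3779      2.911    0.06107
  Δ          -0.3767    -0.7534     0.7534
  eq        0.001213      2.158     0.8144
  solve Keq expr → x = 0.3767; check Q = 117.5
Then change container volume by factor 2 (V_new/V_old).
Step 2:
                   G          E          D
  init    6.0632e-04      1.079     0.4072
  Δ       5.9656e-04   0.001193  -0.001193
  eq        0.001203       1.08      0.406
  solve Keq expr → x = -5.9656e-04; check Q = 117.5
Then change container volume by factor 1.25 (V_new/V_old).
Step 3:
                   G          E          D
  init    9.6231e-04      0.864     0.3248
  Δ       2.3578e-04 4.7156e-04 -4.7156e-04
  eq        0.001198     0.8645     0.3244
  solve Keq expr → x = -2.3578e-04; check Q = 117.5

[E]_eq = 0.8645 M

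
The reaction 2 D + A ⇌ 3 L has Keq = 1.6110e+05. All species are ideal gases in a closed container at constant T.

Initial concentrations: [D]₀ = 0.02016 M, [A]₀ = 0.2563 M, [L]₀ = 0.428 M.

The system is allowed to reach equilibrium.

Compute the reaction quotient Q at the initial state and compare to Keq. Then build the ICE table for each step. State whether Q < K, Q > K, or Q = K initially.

Q₀ = 752.7; Q < K (proceeds forward)

Q₀ = 752.7 vs Keq = 1.6110e+05 ⇒ Q<K, forward
Step 1:
                  D         A         L
  I         0.02016    0.2563     0.428
  C        -0.01862 -0.009308   0.02793
  E        0.001543     0.247    0.4559
  solve Keq expr → x = 0.009308; check Q = 1.6110e+05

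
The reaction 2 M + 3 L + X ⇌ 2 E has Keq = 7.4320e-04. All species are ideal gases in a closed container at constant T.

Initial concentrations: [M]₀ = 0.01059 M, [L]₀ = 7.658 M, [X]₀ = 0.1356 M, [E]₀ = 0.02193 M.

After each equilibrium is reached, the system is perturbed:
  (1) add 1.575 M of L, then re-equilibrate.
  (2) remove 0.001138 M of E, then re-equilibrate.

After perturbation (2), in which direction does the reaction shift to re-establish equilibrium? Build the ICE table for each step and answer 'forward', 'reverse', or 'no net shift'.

Direction: forward

Q₀ = 0.07042 vs Keq = 7.4320e-04 ⇒ Q>K, reverse
Step 1:
                  M         L         X         E
  I         0.01059     7.658    0.1356   0.02193
  C         0.01607    0.0241  0.008033  -0.01607
  E         0.02666     7.682    0.1436  0.005864
  solve Keq expr → x = -0.008033; check Q = 7.4320e-04
Then add 1.575 M of L.
Step 2:
                  M         L         X         E
  I         0.02666     9.257    0.1436  0.005864
  C        -0.00145 -0.002175 -7.2493e-04   0.00145
  E         0.02521     9.255    0.1429  0.007314
  solve Keq expr → x = 7.2493e-04; check Q = 7.4320e-04
Then remove 0.001138 M of E.
Step 3:
                  M         L         X         E
  I         0.02521     9.255    0.1429  0.006176
  C       -8.7254e-04 -0.001309 -4.3627e-04 8.7254e-04
  E         0.02433     9.254    0.1425  0.007048
  solve Keq expr → x = 4.3627e-04; check Q = 7.4320e-04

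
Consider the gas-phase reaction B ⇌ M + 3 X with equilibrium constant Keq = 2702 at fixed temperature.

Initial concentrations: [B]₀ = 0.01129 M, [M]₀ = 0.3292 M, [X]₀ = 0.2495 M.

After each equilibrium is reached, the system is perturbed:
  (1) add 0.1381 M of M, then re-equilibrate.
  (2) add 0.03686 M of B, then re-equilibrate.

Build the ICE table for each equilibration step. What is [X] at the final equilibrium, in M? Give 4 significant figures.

[X]_eq = 0.3939 M

Q₀ = 0.4529 vs Keq = 2702 ⇒ Q<K, forward
Step 1:
                  B         M         X
  Initial   0.01129    0.3292    0.2495
  Change   -0.01129   0.01129   0.03386
  Equil   2.8671e-06    0.3405    0.2834
  solve Keq expr → x = 0.01129; check Q = 2702
Then add 0.1381 M of M.
Step 2:
                  B         M         X
  Initial 2.8671e-06    0.4786    0.2834
  Change  1.1627e-06 -1.1627e-06 -3.4881e-06
  Equil   4.0298e-06    0.4786    0.2834
  solve Keq expr → x = -1.1627e-06; check Q = 2702
Then add 0.03686 M of B.
Step 3:
                  B         M         X
  Initial   0.03686    0.4786    0.2834
  Change   -0.03685   0.03685    0.1106
  Equil   1.1660e-05    0.5154    0.3939
  solve Keq expr → x = 0.03685; check Q = 2702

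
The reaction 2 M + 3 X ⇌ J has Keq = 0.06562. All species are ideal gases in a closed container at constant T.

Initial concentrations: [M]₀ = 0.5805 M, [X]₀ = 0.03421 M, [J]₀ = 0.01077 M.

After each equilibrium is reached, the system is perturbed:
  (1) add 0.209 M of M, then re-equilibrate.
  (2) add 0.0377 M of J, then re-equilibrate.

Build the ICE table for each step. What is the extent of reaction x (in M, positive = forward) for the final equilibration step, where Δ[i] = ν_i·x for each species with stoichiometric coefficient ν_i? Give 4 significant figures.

Q₀ = 798.3 vs Keq = 0.06562 ⇒ Q>K, reverse
Step 1:
                   M          X          J
  init        0.5805    0.03421    0.01077
  Δ          0.02153    0.03229   -0.01076
  eq           0.602     0.0665 6.9938e-06
  solve Keq expr → x = -0.01076; check Q = 0.06562
Then add 0.209 M of M.
Step 2:
                   M          X          J
  init         0.811     0.0665 6.9938e-06
  Δ       -1.1377e-05 -1.7066e-05 5.6887e-06
  eq           0.811    0.06648 1.2683e-05
  solve Keq expr → x = 5.6887e-06; check Q = 0.06562
Then add 0.0377 M of J.
Step 3:
                   M          X          J
  init         0.811    0.06648    0.03771
  Δ          0.07484     0.1123   -0.03742
  eq          0.8859     0.1787 2.9404e-04
  solve Keq expr → x = -0.03742; check Q = 0.06562

x = -0.03742 M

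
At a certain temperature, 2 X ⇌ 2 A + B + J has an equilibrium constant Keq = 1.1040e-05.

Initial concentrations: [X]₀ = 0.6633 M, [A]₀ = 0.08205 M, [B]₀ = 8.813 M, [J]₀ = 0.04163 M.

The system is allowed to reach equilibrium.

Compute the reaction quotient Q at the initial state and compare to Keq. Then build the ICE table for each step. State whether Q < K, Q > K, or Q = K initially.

Q₀ = 0.005614 vs Keq = 1.1040e-05 ⇒ Q>K, reverse
Step 1:
                   X          A          B          J
  I           0.6633    0.08205      8.813    0.04163
  C          0.07137   -0.07137   -0.03568   -0.03568
  E           0.7347    0.01068      8.777   0.005947
  solve Keq expr → x = -0.03568; check Q = 1.1040e-05

Q₀ = 0.005614; Q > K (proceeds reverse)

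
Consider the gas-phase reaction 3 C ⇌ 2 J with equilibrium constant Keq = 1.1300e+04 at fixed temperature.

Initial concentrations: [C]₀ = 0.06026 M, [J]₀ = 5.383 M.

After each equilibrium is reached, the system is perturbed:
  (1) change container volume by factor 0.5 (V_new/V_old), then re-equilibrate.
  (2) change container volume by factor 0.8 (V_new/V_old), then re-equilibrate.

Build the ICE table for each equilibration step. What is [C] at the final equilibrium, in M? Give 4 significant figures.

[C]_eq = 0.2513 M

Q₀ = 1.3242e+05 vs Keq = 1.1300e+04 ⇒ Q>K, reverse
Step 1:
                    C           J
  I           0.06026       5.383
  C           0.07576     -0.0505
  E             0.136       5.332
  solve Keq expr → x = -0.02525; check Q = 1.1300e+04
Then change container volume by factor 0.5 (V_new/V_old).
Step 2:
                    C           J
  I             0.272       10.66
  C          -0.05562     0.03708
  E            0.2164        10.7
  solve Keq expr → x = 0.01854; check Q = 1.1300e+04
Then change container volume by factor 0.8 (V_new/V_old).
Step 3:
                    C           J
  I            0.2705       13.38
  C          -0.01923     0.01282
  E            0.2513       13.39
  solve Keq expr → x = 0.00641; check Q = 1.1300e+04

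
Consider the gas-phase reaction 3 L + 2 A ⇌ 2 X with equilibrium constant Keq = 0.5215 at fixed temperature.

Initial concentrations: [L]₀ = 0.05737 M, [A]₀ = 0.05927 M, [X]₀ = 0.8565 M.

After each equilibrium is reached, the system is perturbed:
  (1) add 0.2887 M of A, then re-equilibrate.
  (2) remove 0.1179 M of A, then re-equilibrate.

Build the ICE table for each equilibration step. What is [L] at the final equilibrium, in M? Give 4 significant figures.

Q₀ = 1.1059e+06 vs Keq = 0.5215 ⇒ Q>K, reverse
Step 1:
                   L          A          X
  Initial    0.05737    0.05927     0.8565
  Change      0.7899     0.5266    -0.5266
  Equil       0.8472     0.5858     0.3299
  solve Keq expr → x = -0.2633; check Q = 0.5215
Then add 0.2887 M of A.
Step 2:
                   L          A          X
  Initial     0.8472     0.8745     0.3299
  Change    -0.08868   -0.05912    0.05912
  Equil       0.7586     0.8154      0.389
  solve Keq expr → x = 0.02956; check Q = 0.5215
Then remove 0.1179 M of A.
Step 3:
                   L          A          X
  Initial     0.7586     0.6975      0.389
  Change     0.03365    0.02244   -0.02244
  Equil       0.7922       0.72     0.3666
  solve Keq expr → x = -0.01122; check Q = 0.5215

[L]_eq = 0.7922 M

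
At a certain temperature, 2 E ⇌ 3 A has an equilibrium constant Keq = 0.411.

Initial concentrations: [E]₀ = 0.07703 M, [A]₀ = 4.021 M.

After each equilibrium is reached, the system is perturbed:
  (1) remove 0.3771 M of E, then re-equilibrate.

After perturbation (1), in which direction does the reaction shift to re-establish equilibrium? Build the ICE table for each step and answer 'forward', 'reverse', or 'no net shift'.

Q₀ = 1.0957e+04 vs Keq = 0.411 ⇒ Q>K, reverse
Step 1:
                  E         A
  Initial   0.07703     4.021
  Change        1.9     -2.85
  Equil       1.977     1.171
  solve Keq expr → x = -0.95; check Q = 0.411
Then remove 0.3771 M of E.
Step 2:
                  E         A
  Initial       1.6     1.171
  Change    0.08026   -0.1204
  Equil        1.68     1.051
  solve Keq expr → x = -0.04013; check Q = 0.411

Direction: reverse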